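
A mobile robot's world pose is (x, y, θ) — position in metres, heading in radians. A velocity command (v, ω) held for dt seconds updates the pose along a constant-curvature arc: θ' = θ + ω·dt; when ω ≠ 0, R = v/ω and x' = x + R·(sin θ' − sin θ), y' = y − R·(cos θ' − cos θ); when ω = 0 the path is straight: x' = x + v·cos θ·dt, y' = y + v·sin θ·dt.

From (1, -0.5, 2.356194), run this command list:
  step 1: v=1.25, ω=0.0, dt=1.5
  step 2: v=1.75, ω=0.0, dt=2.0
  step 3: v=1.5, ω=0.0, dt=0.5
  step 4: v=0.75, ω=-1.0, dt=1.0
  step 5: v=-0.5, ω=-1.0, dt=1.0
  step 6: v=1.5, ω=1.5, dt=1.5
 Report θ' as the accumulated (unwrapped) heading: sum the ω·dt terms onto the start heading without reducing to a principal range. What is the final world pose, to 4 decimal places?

step 1: θ'=2.3562 (straight) → pose (-0.3258, 0.8258, 2.3562)
step 2: θ'=2.3562 (straight) → pose (-2.8007, 3.3007, 2.3562)
step 3: θ'=2.3562 (straight) → pose (-3.3310, 3.8310, 2.3562)
step 4: θ'=1.3562 (R=-0.7500) → pose (-3.5335, 4.5211, 1.3562)
step 5: θ'=0.3562 (R=0.5000) → pose (-3.8477, 4.1589, 0.3562)
step 6: θ'=2.6062 (R=1.0000) → pose (-3.6862, 5.9562, 2.6062)

(-3.6862, 5.9562, 2.6062)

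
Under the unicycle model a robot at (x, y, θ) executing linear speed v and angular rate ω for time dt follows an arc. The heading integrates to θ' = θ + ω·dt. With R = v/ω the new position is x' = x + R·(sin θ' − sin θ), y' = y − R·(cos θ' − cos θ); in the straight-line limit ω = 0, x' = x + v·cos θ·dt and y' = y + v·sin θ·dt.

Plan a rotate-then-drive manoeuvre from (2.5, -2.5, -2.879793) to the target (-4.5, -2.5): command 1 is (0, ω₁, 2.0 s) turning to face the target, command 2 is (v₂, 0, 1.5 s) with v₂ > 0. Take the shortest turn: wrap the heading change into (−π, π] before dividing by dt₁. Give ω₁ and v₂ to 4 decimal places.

heading to target = atan2(-2.5−-2.5, -4.5−2.5) = 3.1416
Δθ = wrap(3.1416 − -2.8798) = -0.2618; ω₁ = Δθ/dt₁ = -0.1309
distance = √((-4.5−2.5)² + (-2.5−-2.5)²) = 7.0000; v₂ = distance/dt₂ = 4.6667

ω₁ = -0.1309, v₂ = 4.6667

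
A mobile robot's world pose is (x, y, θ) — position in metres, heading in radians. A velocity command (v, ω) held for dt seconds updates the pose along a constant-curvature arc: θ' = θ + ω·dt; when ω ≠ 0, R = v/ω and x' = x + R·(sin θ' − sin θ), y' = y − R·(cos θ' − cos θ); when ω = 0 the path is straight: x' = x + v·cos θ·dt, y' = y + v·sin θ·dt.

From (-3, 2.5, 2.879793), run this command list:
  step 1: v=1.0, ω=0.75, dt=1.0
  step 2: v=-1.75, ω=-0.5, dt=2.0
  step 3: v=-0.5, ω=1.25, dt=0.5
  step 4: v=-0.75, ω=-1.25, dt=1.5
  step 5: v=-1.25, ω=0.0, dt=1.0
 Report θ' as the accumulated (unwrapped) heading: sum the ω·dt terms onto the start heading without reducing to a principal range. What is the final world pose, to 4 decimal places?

step 1: θ'=3.6298 (R=1.3333) → pose (-3.9705, 2.3897, 3.6298)
step 2: θ'=2.6298 (R=3.5000) → pose (-0.6147, 2.3501, 2.6298)
step 3: θ'=3.2548 (R=-0.4000) → pose (-0.3736, 2.3014, 3.2548)
step 4: θ'=1.3798 (R=0.6000) → pose (0.2832, 1.5913, 1.3798)
step 5: θ'=1.3798 (straight) → pose (0.0459, 0.3640, 1.3798)

(0.0459, 0.3640, 1.3798)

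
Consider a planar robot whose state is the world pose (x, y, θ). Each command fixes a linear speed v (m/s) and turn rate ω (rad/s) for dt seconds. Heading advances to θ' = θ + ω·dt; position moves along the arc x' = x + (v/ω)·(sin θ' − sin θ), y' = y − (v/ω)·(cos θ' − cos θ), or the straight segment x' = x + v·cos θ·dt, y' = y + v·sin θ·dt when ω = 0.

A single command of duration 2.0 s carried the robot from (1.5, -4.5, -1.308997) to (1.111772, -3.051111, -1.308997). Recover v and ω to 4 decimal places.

v = -0.7500, ω = 0.0000

Δθ = -1.308997 − -1.308997 = 0.000000
ω = Δθ/dt = 0.000000/2.0 = 0.0000
ω = 0 → v = (Δx·cos θ + Δy·sin θ)/dt = -0.7500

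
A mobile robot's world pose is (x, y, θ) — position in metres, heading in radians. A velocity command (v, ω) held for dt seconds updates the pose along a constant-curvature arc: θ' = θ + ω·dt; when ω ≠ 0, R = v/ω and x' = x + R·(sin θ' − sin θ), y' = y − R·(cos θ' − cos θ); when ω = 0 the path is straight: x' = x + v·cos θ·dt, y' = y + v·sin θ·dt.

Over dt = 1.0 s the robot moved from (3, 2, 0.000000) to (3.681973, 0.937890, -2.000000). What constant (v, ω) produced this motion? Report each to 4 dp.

Δθ = -2.000000 − 0.000000 = -2.000000
ω = Δθ/dt = -2.000000/1.0 = -2.0000
R = −Δy/(cos θ' − cos θ) = -0.7500
v = R·ω = -0.7500·-2.0000 = 1.5000

v = 1.5000, ω = -2.0000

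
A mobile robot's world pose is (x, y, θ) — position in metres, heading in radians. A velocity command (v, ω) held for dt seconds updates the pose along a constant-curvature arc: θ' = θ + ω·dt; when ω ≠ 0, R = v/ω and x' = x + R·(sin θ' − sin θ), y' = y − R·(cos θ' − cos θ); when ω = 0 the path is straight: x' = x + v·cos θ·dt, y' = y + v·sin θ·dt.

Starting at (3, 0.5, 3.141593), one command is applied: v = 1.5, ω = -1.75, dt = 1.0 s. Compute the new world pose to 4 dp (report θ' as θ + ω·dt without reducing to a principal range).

θ' = 3.1416 + -1.75·1.0 = 1.3916
R = v/ω = 1.5/-1.75 = -0.8571
x' = 3 + -0.8571·(sin 1.3916 − sin 3.1416) = 2.1566
y' = 0.5 − -0.8571·(cos 1.3916 − cos 3.1416) = 1.5099

(2.1566, 1.5099, 1.3916)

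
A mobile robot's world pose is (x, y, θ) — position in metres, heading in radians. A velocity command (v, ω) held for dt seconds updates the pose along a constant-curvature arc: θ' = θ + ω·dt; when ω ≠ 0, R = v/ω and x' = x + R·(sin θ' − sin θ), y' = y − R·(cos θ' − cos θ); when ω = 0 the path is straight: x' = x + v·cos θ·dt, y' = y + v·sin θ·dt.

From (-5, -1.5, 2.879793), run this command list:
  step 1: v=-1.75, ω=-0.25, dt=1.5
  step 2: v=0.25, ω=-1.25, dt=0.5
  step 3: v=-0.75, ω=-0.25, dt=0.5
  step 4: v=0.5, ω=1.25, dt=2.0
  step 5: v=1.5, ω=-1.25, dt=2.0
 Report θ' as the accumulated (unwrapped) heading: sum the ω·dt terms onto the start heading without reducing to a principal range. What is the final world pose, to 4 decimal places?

step 1: θ'=2.5048 (R=7.0000) → pose (-2.6494, -2.6335, 2.5048)
step 2: θ'=1.8798 (R=-0.2000) → pose (-2.7210, -2.5335, 1.8798)
step 3: θ'=1.7548 (R=3.0000) → pose (-2.6295, -2.8969, 1.7548)
step 4: θ'=4.2548 (R=0.4000) → pose (-3.3816, -2.7934, 4.2548)
step 5: θ'=1.7548 (R=-1.2000) → pose (-5.6379, -2.4828, 1.7548)

(-5.6379, -2.4828, 1.7548)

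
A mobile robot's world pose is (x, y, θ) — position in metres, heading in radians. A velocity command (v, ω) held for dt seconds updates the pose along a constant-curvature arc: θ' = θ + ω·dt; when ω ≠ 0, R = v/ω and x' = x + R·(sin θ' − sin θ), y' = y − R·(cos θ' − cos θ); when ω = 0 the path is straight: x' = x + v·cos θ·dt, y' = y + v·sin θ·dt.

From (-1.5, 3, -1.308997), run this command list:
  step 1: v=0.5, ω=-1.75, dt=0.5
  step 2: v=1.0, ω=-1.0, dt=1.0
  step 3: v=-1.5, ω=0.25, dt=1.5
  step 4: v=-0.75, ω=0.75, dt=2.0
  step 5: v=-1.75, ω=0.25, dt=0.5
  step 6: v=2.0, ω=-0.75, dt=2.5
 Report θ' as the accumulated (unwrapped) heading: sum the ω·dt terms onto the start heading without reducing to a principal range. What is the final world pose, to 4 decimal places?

step 1: θ'=-2.1840 (R=-0.2857) → pose (-1.5423, 2.7616, -2.1840)
step 2: θ'=-3.1840 (R=-1.0000) → pose (-2.4025, 2.3380, -3.1840)
step 3: θ'=-2.8090 (R=-6.0000) → pose (-0.1892, 2.6614, -2.8090)
step 4: θ'=-1.3090 (R=-1.0000) → pose (0.4502, 3.8654, -1.3090)
step 5: θ'=-1.1840 (R=-7.0000) → pose (0.1716, 4.6943, -1.1840)
step 6: θ'=-3.0590 (R=-2.6667) → pose (-2.0780, 1.0308, -3.0590)

(-2.0780, 1.0308, -3.0590)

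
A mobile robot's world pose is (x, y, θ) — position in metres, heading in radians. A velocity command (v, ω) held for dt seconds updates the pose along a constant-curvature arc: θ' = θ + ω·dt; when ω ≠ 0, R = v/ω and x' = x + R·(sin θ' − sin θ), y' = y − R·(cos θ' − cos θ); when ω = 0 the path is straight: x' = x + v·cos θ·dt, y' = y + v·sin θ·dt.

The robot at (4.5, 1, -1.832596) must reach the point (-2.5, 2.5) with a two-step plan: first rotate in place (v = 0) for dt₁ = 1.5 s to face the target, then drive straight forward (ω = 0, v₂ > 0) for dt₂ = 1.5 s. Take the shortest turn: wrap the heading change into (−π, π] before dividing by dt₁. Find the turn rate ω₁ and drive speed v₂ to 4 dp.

heading to target = atan2(2.5−1, -2.5−4.5) = 2.9305
Δθ = wrap(2.9305 − -1.8326) = -1.5201; ω₁ = Δθ/dt₁ = -1.0134
distance = √((-2.5−4.5)² + (2.5−1)²) = 7.1589; v₂ = distance/dt₂ = 4.7726

ω₁ = -1.0134, v₂ = 4.7726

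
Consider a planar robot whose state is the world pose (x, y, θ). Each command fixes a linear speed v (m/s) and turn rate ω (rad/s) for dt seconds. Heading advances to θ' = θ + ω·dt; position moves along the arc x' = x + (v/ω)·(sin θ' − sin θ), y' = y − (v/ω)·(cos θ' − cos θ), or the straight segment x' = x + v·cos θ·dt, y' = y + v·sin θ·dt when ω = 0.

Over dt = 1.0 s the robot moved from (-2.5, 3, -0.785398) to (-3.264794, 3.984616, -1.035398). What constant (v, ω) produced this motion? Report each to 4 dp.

Δθ = -1.035398 − -0.785398 = -0.250000
ω = Δθ/dt = -0.250000/1.0 = -0.2500
R = −Δy/(cos θ' − cos θ) = 5.0000
v = R·ω = 5.0000·-0.2500 = -1.2500

v = -1.2500, ω = -0.2500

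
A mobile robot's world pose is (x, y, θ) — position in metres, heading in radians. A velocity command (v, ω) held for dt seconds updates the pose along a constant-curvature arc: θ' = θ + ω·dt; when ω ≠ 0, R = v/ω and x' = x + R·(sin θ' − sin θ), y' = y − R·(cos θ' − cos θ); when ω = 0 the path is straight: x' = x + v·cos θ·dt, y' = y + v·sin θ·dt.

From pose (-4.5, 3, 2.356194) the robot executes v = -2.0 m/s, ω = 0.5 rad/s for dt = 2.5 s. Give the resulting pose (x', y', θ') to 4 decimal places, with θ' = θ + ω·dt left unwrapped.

(0.1207, 2.2524, 3.6062)

θ' = 2.3562 + 0.5·2.5 = 3.6062
R = v/ω = -2.0/0.5 = -4.0000
x' = -4.5 + -4.0000·(sin 3.6062 − sin 2.3562) = 0.1207
y' = 3 − -4.0000·(cos 3.6062 − cos 2.3562) = 2.2524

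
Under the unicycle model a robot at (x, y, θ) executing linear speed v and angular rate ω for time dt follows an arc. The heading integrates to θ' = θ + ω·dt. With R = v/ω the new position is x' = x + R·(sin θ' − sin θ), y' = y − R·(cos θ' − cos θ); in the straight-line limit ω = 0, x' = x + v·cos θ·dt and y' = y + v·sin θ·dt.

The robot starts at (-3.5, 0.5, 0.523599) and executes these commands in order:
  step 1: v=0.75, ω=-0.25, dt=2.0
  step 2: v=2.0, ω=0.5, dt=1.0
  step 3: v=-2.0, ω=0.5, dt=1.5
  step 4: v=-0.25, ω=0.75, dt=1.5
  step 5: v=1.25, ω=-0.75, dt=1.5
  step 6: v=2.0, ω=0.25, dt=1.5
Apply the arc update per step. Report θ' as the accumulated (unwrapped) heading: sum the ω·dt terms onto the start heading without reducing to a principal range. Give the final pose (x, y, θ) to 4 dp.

step 1: θ'=0.0236 (R=-3.0000) → pose (-2.0708, 0.9011, 0.0236)
step 2: θ'=0.5236 (R=4.0000) → pose (-0.1652, 1.4359, 0.5236)
step 3: θ'=1.2736 (R=-4.0000) → pose (-1.9898, -0.8569, 1.2736)
step 4: θ'=2.3986 (R=-0.3333) → pose (-1.8966, -1.2000, 2.3986)
step 5: θ'=1.2736 (R=-1.6667) → pose (-2.3627, 0.5155, 1.2736)
step 6: θ'=1.6486 (R=8.0000) → pose (-2.0362, 3.4800, 1.6486)

(-2.0362, 3.4800, 1.6486)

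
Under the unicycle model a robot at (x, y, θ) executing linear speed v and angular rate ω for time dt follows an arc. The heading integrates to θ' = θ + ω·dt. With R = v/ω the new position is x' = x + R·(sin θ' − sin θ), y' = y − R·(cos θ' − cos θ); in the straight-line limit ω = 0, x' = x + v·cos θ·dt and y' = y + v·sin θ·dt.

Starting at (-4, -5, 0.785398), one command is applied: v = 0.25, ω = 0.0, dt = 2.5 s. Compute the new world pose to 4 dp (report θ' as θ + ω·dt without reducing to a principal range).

θ' = 0.7854 + 0.0·2.5 = 0.7854
ω = 0 → straight: x' = -4 + 0.25·cos(0.7854)·2.5 = -3.5581
y' = -5 + 0.25·sin(0.7854)·2.5 = -4.5581

(-3.5581, -4.5581, 0.7854)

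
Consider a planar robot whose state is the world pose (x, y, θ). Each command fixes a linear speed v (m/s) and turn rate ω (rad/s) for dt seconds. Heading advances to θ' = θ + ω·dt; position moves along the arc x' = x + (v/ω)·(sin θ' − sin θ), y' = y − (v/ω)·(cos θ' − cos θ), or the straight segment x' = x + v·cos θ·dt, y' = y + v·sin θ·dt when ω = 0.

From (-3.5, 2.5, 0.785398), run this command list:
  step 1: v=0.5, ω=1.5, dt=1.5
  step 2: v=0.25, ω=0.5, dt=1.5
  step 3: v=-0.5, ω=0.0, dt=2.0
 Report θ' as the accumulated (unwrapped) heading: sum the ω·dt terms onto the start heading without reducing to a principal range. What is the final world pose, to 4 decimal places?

(-3.2537, 3.5701, 3.7854)

step 1: θ'=3.0354 (R=0.3333) → pose (-3.7004, 3.0672, 3.0354)
step 2: θ'=3.7854 (R=0.5000) → pose (-4.0535, 2.9699, 3.7854)
step 3: θ'=3.7854 (straight) → pose (-3.2537, 3.5701, 3.7854)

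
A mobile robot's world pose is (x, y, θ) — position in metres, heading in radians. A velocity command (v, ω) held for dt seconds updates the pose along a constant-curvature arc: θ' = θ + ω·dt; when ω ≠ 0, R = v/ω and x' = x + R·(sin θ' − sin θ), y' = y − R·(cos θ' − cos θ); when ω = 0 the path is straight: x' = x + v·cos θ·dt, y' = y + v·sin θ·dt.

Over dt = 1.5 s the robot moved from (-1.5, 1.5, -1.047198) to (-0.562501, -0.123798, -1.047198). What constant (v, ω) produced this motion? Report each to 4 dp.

v = 1.2500, ω = 0.0000

Δθ = -1.047198 − -1.047198 = 0.000000
ω = Δθ/dt = 0.000000/1.5 = 0.0000
ω = 0 → v = (Δx·cos θ + Δy·sin θ)/dt = 1.2500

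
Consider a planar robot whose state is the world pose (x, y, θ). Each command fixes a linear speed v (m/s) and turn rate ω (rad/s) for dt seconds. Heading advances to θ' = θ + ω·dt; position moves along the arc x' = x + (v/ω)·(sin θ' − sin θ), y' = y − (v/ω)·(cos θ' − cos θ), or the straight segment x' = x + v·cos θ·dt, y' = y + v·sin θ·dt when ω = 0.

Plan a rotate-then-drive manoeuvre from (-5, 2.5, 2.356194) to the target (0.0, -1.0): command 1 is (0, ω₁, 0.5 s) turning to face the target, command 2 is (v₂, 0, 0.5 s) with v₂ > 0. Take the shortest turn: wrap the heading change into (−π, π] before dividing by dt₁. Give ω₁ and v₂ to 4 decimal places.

heading to target = atan2(-1−2.5, 0−-5) = -0.6107
Δθ = wrap(-0.6107 − 2.3562) = -2.9669; ω₁ = Δθ/dt₁ = -5.9338
distance = √((0−-5)² + (-1−2.5)²) = 6.1033; v₂ = distance/dt₂ = 12.2066

ω₁ = -5.9338, v₂ = 12.2066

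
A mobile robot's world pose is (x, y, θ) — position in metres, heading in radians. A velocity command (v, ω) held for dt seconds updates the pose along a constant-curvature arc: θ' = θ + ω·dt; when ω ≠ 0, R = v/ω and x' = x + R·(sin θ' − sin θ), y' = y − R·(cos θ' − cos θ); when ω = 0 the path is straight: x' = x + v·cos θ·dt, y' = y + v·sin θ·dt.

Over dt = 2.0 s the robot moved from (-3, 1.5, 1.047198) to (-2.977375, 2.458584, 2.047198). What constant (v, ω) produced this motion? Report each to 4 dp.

Δθ = 2.047198 − 1.047198 = 1.000000
ω = Δθ/dt = 1.000000/2.0 = 0.5000
R = −Δy/(cos θ' − cos θ) = 1.0000
v = R·ω = 1.0000·0.5000 = 0.5000

v = 0.5000, ω = 0.5000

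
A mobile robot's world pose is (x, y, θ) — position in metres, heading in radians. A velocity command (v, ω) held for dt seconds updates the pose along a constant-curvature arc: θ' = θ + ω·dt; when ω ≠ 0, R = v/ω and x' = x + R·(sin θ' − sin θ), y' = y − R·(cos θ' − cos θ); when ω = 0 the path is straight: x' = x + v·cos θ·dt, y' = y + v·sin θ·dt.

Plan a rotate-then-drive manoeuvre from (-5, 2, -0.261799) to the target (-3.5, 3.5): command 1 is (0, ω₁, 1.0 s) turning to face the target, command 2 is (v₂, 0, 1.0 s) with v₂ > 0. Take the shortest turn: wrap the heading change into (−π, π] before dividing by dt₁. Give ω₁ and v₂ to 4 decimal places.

ω₁ = 1.0472, v₂ = 2.1213

heading to target = atan2(3.5−2, -3.5−-5) = 0.7854
Δθ = wrap(0.7854 − -0.2618) = 1.0472; ω₁ = Δθ/dt₁ = 1.0472
distance = √((-3.5−-5)² + (3.5−2)²) = 2.1213; v₂ = distance/dt₂ = 2.1213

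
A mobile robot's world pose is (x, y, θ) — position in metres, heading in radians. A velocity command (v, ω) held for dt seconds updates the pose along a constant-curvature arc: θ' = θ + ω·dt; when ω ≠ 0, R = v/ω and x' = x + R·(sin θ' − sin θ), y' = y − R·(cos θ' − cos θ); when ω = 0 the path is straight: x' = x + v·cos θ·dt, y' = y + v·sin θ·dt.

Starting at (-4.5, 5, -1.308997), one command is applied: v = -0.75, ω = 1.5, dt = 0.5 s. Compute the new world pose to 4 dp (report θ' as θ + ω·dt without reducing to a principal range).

θ' = -1.3090 + 1.5·0.5 = -0.5590
R = v/ω = -0.75/1.5 = -0.5000
x' = -4.5 + -0.5000·(sin -0.5590 − sin -1.3090) = -4.7178
y' = 5 − -0.5000·(cos -0.5590 − cos -1.3090) = 5.2945

(-4.7178, 5.2945, -0.5590)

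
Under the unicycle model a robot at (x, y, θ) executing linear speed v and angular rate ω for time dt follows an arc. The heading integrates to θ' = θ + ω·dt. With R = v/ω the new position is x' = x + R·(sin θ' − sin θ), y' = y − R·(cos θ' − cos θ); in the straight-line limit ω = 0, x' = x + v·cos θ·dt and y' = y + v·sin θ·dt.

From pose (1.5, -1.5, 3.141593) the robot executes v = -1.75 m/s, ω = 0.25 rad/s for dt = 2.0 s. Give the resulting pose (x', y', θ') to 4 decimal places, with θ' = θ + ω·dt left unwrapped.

(4.8560, -0.6431, 3.6416)

θ' = 3.1416 + 0.25·2.0 = 3.6416
R = v/ω = -1.75/0.25 = -7.0000
x' = 1.5 + -7.0000·(sin 3.6416 − sin 3.1416) = 4.8560
y' = -1.5 − -7.0000·(cos 3.6416 − cos 3.1416) = -0.6431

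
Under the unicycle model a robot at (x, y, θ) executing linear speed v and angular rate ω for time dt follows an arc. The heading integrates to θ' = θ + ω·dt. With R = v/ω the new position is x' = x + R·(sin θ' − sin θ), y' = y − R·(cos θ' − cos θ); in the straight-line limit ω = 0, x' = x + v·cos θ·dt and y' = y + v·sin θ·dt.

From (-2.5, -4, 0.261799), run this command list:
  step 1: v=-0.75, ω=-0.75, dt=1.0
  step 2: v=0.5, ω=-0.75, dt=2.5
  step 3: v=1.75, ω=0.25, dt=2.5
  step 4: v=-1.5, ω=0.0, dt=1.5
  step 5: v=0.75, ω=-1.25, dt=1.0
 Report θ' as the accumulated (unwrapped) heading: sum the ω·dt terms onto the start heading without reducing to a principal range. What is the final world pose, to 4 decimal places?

(-5.1847, -7.0731, -2.9882)

step 1: θ'=-0.4882 (R=1.0000) → pose (-3.2279, -3.9173, -0.4882)
step 2: θ'=-2.3632 (R=-0.6667) → pose (-3.0725, -4.9807, -2.3632)
step 3: θ'=-1.7382 (R=7.0000) → pose (-5.0597, -8.7987, -1.7382)
step 4: θ'=-1.7382 (straight) → pose (-4.6848, -6.5801, -1.7382)
step 5: θ'=-2.9882 (R=-0.6000) → pose (-5.1847, -7.0731, -2.9882)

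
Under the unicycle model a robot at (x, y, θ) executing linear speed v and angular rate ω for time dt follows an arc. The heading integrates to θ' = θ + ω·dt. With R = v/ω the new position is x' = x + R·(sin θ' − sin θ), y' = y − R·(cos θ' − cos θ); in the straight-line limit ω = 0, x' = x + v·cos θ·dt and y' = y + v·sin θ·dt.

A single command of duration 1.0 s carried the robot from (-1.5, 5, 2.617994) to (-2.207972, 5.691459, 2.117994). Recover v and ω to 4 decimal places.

v = 1.0000, ω = -0.5000

Δθ = 2.117994 − 2.617994 = -0.500000
ω = Δθ/dt = -0.500000/1.0 = -0.5000
R = Δx/(sin θ' − sin θ) = -2.0000
v = R·ω = -2.0000·-0.5000 = 1.0000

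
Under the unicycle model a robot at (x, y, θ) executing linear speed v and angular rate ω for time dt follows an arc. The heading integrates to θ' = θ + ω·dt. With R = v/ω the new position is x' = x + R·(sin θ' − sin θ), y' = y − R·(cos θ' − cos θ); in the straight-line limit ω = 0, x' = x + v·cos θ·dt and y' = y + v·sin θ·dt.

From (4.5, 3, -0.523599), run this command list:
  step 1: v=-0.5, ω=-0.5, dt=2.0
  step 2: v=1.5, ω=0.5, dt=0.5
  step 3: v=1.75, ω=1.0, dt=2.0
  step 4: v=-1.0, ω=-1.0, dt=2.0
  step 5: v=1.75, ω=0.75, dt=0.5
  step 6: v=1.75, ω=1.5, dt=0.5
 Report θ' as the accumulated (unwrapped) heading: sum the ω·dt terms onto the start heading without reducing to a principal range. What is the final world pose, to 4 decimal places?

(6.4900, 1.5438, -0.1486)

step 1: θ'=-1.5236 (R=1.0000) → pose (4.0011, 3.8188, -1.5236)
step 2: θ'=-1.2736 (R=3.0000) → pose (4.1293, 3.0819, -1.2736)
step 3: θ'=0.7264 (R=1.7500) → pose (6.9649, 2.2861, 0.7264)
step 4: θ'=-1.2736 (R=1.0000) → pose (5.3445, 2.7408, -1.2736)
step 5: θ'=-0.8986 (R=2.3333) → pose (5.7499, 1.9711, -0.8986)
step 6: θ'=-0.1486 (R=1.1667) → pose (6.4900, 1.5438, -0.1486)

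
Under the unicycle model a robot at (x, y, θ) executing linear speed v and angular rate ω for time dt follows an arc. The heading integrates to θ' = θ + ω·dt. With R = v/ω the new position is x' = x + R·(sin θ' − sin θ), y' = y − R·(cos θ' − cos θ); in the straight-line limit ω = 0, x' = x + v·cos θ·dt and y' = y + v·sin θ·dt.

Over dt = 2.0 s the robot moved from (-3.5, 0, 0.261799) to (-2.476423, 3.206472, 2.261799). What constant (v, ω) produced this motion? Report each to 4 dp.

Δθ = 2.261799 − 0.261799 = 2.000000
ω = Δθ/dt = 2.000000/2.0 = 1.0000
R = −Δy/(cos θ' − cos θ) = 2.0000
v = R·ω = 2.0000·1.0000 = 2.0000

v = 2.0000, ω = 1.0000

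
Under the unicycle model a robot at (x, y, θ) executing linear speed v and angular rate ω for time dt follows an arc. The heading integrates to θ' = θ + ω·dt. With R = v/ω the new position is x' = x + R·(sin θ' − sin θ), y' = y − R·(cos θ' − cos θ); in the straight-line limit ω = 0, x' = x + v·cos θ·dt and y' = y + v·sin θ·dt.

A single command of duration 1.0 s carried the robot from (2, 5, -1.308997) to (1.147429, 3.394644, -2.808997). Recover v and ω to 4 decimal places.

v = 2.0000, ω = -1.5000

Δθ = -2.808997 − -1.308997 = -1.500000
ω = Δθ/dt = -1.500000/1.0 = -1.5000
R = −Δy/(cos θ' − cos θ) = -1.3333
v = R·ω = -1.3333·-1.5000 = 2.0000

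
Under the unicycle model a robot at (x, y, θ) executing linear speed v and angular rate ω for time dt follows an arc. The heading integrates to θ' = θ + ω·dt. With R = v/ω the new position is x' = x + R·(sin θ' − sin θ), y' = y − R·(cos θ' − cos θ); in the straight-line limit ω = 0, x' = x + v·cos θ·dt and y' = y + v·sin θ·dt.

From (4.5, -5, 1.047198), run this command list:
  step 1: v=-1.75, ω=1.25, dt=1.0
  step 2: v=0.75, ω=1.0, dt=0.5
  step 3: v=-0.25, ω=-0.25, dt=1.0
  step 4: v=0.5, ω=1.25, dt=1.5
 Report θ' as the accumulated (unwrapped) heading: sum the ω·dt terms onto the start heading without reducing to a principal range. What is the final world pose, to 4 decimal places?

(3.9735, -6.7518, 4.4222)

step 1: θ'=2.2972 (R=-1.4000) → pose (4.6658, -6.6299, 2.2972)
step 2: θ'=2.7972 (R=0.7500) → pose (4.3584, -6.4220, 2.7972)
step 3: θ'=2.5472 (R=1.0000) → pose (4.5808, -6.5348, 2.5472)
step 4: θ'=4.4222 (R=0.4000) → pose (3.9735, -6.7518, 4.4222)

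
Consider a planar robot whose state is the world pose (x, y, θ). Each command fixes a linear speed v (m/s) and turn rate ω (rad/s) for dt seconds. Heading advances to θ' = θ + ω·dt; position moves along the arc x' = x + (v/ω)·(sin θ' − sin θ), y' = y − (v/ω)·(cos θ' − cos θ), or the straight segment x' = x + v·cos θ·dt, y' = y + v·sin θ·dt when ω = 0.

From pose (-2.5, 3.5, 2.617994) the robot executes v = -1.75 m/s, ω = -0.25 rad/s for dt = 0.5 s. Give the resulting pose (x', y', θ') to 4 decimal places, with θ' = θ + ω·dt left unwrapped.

θ' = 2.6180 + -0.25·0.5 = 2.4930
R = v/ω = -1.75/-0.25 = 7.0000
x' = -2.5 + 7.0000·(sin 2.4930 − sin 2.6180) = -1.7715
y' = 3.5 − 7.0000·(cos 2.4930 − cos 2.6180) = 3.0163

(-1.7715, 3.0163, 2.4930)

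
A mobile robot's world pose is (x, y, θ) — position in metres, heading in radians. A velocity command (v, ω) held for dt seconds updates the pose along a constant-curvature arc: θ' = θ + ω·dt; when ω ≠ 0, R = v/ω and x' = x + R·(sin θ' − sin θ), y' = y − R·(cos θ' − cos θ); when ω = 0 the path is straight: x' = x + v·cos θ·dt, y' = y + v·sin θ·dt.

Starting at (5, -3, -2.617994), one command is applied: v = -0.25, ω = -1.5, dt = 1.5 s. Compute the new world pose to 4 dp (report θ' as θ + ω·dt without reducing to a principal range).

(5.2480, -3.1702, -4.8680)

θ' = -2.6180 + -1.5·1.5 = -4.8680
R = v/ω = -0.25/-1.5 = 0.1667
x' = 5 + 0.1667·(sin -4.8680 − sin -2.6180) = 5.2480
y' = -3 − 0.1667·(cos -4.8680 − cos -2.6180) = -3.1702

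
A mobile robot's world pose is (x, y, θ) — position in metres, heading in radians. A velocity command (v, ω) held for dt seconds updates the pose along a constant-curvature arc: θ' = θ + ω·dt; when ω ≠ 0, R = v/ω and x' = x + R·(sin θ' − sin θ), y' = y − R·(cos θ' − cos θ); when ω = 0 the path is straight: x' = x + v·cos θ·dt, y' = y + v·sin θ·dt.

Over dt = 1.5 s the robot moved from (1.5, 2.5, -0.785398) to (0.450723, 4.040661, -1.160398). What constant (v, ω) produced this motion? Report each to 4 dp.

v = -1.2500, ω = -0.2500

Δθ = -1.160398 − -0.785398 = -0.375000
ω = Δθ/dt = -0.375000/1.5 = -0.2500
R = −Δy/(cos θ' − cos θ) = 5.0000
v = R·ω = 5.0000·-0.2500 = -1.2500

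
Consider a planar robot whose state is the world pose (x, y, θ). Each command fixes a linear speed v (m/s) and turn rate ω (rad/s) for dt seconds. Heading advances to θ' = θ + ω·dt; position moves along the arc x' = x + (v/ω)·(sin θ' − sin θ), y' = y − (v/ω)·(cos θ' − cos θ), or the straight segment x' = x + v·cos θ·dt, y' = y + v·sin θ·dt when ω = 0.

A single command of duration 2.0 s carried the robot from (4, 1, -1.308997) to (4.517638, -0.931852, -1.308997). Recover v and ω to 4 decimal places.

Δθ = -1.308997 − -1.308997 = 0.000000
ω = Δθ/dt = 0.000000/2.0 = 0.0000
ω = 0 → v = (Δx·cos θ + Δy·sin θ)/dt = 1.0000

v = 1.0000, ω = 0.0000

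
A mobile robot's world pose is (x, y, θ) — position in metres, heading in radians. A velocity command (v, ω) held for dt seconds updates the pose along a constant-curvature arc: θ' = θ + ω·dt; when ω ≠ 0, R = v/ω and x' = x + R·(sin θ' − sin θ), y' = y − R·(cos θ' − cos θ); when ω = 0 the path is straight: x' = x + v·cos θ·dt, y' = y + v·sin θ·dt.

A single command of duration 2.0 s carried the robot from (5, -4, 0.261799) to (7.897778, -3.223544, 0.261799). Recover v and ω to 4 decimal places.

Δθ = 0.261799 − 0.261799 = 0.000000
ω = Δθ/dt = 0.000000/2.0 = 0.0000
ω = 0 → v = (Δx·cos θ + Δy·sin θ)/dt = 1.5000

v = 1.5000, ω = 0.0000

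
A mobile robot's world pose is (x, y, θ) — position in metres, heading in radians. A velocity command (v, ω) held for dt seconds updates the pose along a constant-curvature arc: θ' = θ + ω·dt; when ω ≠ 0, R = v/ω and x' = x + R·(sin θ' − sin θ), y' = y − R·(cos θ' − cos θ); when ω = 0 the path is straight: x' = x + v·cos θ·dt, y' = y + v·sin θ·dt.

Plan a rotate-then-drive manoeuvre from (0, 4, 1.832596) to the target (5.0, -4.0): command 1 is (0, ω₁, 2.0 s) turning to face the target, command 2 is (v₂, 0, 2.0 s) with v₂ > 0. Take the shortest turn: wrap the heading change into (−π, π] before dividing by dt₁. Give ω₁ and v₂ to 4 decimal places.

ω₁ = -1.4224, v₂ = 4.7170

heading to target = atan2(-4−4, 5−0) = -1.0122
Δθ = wrap(-1.0122 − 1.8326) = -2.8448; ω₁ = Δθ/dt₁ = -1.4224
distance = √((5−0)² + (-4−4)²) = 9.4340; v₂ = distance/dt₂ = 4.7170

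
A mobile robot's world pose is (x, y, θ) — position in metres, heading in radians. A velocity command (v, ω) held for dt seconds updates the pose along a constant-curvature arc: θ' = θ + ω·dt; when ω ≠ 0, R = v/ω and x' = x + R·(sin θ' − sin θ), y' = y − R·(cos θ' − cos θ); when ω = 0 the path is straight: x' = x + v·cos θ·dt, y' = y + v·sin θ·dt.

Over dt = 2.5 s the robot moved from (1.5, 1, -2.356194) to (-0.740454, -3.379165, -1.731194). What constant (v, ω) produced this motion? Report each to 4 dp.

v = 2.0000, ω = 0.2500

Δθ = -1.731194 − -2.356194 = 0.625000
ω = Δθ/dt = 0.625000/2.5 = 0.2500
R = −Δy/(cos θ' − cos θ) = 8.0000
v = R·ω = 8.0000·0.2500 = 2.0000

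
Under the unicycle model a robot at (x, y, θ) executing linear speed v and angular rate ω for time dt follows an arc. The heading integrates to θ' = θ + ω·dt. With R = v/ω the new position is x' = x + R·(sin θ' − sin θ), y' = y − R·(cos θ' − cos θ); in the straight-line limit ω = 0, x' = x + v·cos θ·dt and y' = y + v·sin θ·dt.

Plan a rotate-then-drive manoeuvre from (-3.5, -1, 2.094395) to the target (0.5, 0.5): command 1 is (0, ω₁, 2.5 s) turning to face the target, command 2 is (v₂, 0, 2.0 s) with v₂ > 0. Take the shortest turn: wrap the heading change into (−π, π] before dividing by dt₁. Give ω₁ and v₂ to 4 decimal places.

ω₁ = -0.6942, v₂ = 2.1360

heading to target = atan2(0.5−-1, 0.5−-3.5) = 0.3588
Δθ = wrap(0.3588 − 2.0944) = -1.7356; ω₁ = Δθ/dt₁ = -0.6942
distance = √((0.5−-3.5)² + (0.5−-1)²) = 4.2720; v₂ = distance/dt₂ = 2.1360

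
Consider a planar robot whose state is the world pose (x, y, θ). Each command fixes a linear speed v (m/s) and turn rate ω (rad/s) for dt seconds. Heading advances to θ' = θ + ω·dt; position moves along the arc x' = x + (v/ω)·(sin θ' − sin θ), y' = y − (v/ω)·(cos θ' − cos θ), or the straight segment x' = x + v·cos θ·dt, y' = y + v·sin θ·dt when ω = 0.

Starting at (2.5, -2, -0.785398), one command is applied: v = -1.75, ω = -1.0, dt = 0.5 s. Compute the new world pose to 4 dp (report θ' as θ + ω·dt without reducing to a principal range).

θ' = -0.7854 + -1.0·0.5 = -1.2854
R = v/ω = -1.75/-1.0 = 1.7500
x' = 2.5 + 1.7500·(sin -1.2854 − sin -0.7854) = 2.0582
y' = -2 − 1.7500·(cos -1.2854 − cos -0.7854) = -1.2553

(2.0582, -1.2553, -1.2854)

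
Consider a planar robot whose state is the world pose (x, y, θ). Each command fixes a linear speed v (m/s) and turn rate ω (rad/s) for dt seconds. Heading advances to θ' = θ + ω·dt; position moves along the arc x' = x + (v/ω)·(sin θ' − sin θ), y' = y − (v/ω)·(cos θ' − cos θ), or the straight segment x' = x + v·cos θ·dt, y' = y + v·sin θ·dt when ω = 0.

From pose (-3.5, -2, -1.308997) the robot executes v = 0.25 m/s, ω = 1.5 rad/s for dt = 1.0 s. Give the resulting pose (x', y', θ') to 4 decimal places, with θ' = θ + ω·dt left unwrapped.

θ' = -1.3090 + 1.5·1.0 = 0.1910
R = v/ω = 0.25/1.5 = 0.1667
x' = -3.5 + 0.1667·(sin 0.1910 − sin -1.3090) = -3.3074
y' = -2 − 0.1667·(cos 0.1910 − cos -1.3090) = -2.1205

(-3.3074, -2.1205, 0.1910)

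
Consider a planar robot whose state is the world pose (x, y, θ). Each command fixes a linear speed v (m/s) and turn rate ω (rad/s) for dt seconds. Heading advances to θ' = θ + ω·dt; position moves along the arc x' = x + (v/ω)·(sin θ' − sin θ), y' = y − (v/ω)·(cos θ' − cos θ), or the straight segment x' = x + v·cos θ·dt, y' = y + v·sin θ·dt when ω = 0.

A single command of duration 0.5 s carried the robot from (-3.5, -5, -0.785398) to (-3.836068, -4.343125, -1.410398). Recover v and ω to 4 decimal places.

v = -1.5000, ω = -1.2500

Δθ = -1.410398 − -0.785398 = -0.625000
ω = Δθ/dt = -0.625000/0.5 = -1.2500
R = −Δy/(cos θ' − cos θ) = 1.2000
v = R·ω = 1.2000·-1.2500 = -1.5000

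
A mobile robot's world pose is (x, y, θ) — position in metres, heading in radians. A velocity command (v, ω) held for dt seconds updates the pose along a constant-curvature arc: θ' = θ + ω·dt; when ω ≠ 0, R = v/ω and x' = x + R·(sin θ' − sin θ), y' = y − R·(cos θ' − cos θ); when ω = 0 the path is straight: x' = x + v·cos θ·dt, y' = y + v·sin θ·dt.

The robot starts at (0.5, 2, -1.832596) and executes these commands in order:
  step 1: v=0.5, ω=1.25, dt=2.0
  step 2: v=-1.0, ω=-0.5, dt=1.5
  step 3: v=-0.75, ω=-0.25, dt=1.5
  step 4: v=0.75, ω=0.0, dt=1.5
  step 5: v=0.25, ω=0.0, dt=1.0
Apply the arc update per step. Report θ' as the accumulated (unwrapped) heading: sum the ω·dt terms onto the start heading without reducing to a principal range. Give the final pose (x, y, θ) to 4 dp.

step 1: θ'=0.6674 (R=0.4000) → pose (1.1339, 1.5823, 0.6674)
step 2: θ'=-0.0826 (R=2.0000) → pose (-0.2690, 1.1600, -0.0826)
step 3: θ'=-0.4576 (R=3.0000) → pose (-1.3468, 1.4584, -0.4576)
step 4: θ'=-0.4576 (straight) → pose (-0.3376, 0.9614, -0.4576)
step 5: θ'=-0.4576 (straight) → pose (-0.1133, 0.8509, -0.4576)

(-0.1133, 0.8509, -0.4576)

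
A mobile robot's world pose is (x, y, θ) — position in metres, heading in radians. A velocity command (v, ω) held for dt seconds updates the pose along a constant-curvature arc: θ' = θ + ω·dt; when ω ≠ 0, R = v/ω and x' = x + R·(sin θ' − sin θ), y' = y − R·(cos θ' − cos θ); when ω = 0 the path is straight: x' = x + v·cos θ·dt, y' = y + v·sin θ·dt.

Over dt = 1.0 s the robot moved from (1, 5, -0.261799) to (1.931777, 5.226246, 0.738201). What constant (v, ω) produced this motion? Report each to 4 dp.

v = 1.0000, ω = 1.0000

Δθ = 0.738201 − -0.261799 = 1.000000
ω = Δθ/dt = 1.000000/1.0 = 1.0000
R = Δx/(sin θ' − sin θ) = 1.0000
v = R·ω = 1.0000·1.0000 = 1.0000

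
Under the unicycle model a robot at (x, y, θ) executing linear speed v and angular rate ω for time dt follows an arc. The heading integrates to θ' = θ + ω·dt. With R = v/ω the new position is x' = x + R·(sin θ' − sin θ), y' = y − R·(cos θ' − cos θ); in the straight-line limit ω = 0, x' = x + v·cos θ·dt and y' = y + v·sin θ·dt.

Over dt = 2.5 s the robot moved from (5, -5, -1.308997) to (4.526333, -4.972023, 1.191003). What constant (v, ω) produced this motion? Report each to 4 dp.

v = -0.2500, ω = 1.0000

Δθ = 1.191003 − -1.308997 = 2.500000
ω = Δθ/dt = 2.500000/2.5 = 1.0000
R = Δx/(sin θ' − sin θ) = -0.2500
v = R·ω = -0.2500·1.0000 = -0.2500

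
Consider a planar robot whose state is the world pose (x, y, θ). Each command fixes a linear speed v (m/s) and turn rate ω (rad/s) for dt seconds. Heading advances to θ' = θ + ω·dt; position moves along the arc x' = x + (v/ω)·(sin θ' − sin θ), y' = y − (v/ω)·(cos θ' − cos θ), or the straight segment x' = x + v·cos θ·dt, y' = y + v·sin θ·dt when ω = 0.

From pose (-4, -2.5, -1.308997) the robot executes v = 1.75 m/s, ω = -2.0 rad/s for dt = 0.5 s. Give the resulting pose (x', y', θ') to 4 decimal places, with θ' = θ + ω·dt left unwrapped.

(-4.1980, -3.3153, -2.3090)

θ' = -1.3090 + -2.0·0.5 = -2.3090
R = v/ω = 1.75/-2.0 = -0.8750
x' = -4 + -0.8750·(sin -2.3090 − sin -1.3090) = -4.1980
y' = -2.5 − -0.8750·(cos -2.3090 − cos -1.3090) = -3.3153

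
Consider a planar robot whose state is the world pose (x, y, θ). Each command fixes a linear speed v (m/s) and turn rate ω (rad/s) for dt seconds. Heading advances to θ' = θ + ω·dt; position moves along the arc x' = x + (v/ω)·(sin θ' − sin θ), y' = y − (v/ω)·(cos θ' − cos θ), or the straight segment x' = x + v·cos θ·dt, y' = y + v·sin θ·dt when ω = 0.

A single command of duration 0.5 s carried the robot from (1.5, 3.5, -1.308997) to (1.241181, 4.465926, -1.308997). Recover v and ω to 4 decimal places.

Δθ = -1.308997 − -1.308997 = 0.000000
ω = Δθ/dt = 0.000000/0.5 = 0.0000
ω = 0 → v = (Δx·cos θ + Δy·sin θ)/dt = -2.0000

v = -2.0000, ω = 0.0000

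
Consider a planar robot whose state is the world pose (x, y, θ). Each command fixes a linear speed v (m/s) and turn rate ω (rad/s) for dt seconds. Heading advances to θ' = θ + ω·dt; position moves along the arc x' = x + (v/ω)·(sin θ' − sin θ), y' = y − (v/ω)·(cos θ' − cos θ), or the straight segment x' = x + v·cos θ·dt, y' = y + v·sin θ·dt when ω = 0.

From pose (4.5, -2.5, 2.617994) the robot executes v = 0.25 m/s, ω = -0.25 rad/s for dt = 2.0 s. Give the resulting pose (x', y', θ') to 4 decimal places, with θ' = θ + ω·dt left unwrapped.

(4.1460, -2.1543, 2.1180)

θ' = 2.6180 + -0.25·2.0 = 2.1180
R = v/ω = 0.25/-0.25 = -1.0000
x' = 4.5 + -1.0000·(sin 2.1180 − sin 2.6180) = 4.1460
y' = -2.5 − -1.0000·(cos 2.1180 − cos 2.6180) = -2.1543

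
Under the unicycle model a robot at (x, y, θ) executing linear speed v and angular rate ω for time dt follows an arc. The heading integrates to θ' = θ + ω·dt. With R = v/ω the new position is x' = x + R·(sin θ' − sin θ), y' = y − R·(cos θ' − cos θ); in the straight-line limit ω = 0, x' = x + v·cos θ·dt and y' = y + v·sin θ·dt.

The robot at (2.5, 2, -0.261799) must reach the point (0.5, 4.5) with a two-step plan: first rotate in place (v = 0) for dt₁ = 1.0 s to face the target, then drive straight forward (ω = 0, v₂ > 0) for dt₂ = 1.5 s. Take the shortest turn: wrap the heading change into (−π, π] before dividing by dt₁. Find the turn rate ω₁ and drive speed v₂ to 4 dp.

ω₁ = 2.5073, v₂ = 2.1344

heading to target = atan2(4.5−2, 0.5−2.5) = 2.2455
Δθ = wrap(2.2455 − -0.2618) = 2.5073; ω₁ = Δθ/dt₁ = 2.5073
distance = √((0.5−2.5)² + (4.5−2)²) = 3.2016; v₂ = distance/dt₂ = 2.1344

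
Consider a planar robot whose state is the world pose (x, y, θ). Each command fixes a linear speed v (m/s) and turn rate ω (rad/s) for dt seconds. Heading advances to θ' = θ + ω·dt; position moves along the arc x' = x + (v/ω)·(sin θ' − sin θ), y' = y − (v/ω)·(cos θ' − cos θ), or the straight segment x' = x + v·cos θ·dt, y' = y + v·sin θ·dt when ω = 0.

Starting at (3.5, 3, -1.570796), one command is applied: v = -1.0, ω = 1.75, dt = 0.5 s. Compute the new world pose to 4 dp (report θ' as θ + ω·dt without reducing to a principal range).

(3.2949, 3.4386, -0.6958)

θ' = -1.5708 + 1.75·0.5 = -0.6958
R = v/ω = -1.0/1.75 = -0.5714
x' = 3.5 + -0.5714·(sin -0.6958 − sin -1.5708) = 3.2949
y' = 3 − -0.5714·(cos -0.6958 − cos -1.5708) = 3.4386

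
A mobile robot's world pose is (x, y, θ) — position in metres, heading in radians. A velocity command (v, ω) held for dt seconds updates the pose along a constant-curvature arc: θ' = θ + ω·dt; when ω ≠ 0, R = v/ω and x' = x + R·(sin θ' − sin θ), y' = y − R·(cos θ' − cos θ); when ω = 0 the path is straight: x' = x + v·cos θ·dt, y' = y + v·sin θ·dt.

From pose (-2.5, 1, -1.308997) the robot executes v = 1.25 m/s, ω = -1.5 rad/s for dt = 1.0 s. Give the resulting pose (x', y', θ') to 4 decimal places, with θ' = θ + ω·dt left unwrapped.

θ' = -1.3090 + -1.5·1.0 = -2.8090
R = v/ω = 1.25/-1.5 = -0.8333
x' = -2.5 + -0.8333·(sin -2.8090 − sin -1.3090) = -3.0329
y' = 1 − -0.8333·(cos -2.8090 − cos -1.3090) = -0.0033

(-3.0329, -0.0033, -2.8090)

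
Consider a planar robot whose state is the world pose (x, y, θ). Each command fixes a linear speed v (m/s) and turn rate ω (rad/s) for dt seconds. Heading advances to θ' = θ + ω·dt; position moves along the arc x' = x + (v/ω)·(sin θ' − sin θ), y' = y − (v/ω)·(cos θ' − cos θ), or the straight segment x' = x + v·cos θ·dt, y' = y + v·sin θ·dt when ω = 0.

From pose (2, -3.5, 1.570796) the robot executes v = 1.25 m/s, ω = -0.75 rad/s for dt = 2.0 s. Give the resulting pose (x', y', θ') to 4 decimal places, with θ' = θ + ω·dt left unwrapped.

θ' = 1.5708 + -0.75·2.0 = 0.0708
R = v/ω = 1.25/-0.75 = -1.6667
x' = 2 + -1.6667·(sin 0.0708 − sin 1.5708) = 3.5488
y' = -3.5 − -1.6667·(cos 0.0708 − cos 1.5708) = -1.8375

(3.5488, -1.8375, 0.0708)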